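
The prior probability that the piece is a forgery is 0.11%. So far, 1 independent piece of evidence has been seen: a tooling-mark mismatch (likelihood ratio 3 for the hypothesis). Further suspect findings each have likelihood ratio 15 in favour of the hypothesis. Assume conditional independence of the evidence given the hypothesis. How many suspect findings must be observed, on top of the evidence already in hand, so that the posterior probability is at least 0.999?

Prior odds = 0.0011/0.9989 = 11/9989.
Bayes factor of the evidence already in hand = 3.
Odds after that evidence = (11/9989) × 3 = 33/9989.
Target odds = 0.999/0.001 = 999.
Need 15ⁿ ≥ 999 ÷ (33/9989) = 3326337/11.
15⁴ = 50625 falls short of 3326337/11 but 15⁵ = 759375 reaches it, so n = 5.

5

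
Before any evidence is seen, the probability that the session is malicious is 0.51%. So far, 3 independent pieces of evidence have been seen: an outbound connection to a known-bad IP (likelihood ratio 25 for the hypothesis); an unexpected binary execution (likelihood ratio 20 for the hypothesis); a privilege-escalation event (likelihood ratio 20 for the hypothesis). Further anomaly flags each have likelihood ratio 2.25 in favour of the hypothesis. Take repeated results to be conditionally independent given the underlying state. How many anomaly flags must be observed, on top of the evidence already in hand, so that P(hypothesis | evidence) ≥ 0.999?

Prior odds = 0.0051/0.9949 = 51/9949.
Combined Bayes factor of the evidence already in hand = 25 × 20 × 20 = 10000.
Odds after that evidence = (51/9949) × 10000 = 510000/9949.
Target odds = 0.999/0.001 = 999.
Need 2.25ⁿ ≥ 999 ÷ (510000/9949) = 3313017/170000.
2.25³ = 11.390625 falls short of 3313017/170000 but 2.25⁴ = 25.62890625 reaches it, so n = 4.

4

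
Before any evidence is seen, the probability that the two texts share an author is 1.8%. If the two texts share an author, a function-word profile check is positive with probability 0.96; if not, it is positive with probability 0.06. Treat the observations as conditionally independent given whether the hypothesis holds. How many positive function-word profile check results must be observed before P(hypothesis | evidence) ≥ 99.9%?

4

Prior odds: 0.018 ÷ 0.982 = 9/491.
Likelihood ratio of a positive = 0.96/0.06 = 16.
Target odds: 0.999 ÷ 0.001 = 999.
Need (9/491) × 16ⁿ ≥ 999, i.e. 16ⁿ ≥ 54501.
16³ = 4096 falls short of 54501 but 16⁴ = 65536 reaches it, so n = 4.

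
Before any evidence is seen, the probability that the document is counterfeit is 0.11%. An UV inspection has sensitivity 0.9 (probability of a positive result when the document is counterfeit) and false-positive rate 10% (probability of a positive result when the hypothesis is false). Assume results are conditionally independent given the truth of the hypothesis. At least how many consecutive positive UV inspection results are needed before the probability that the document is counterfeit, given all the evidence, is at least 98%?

5

Prior odds = 0.0011/0.9989 = 11/9989.
Likelihood ratio of a positive result = 0.9/0.1 = 9.
Target posterior odds = 0.98/0.02 = 49.
Need (11/9989) × 9ⁿ ≥ 49, i.e. 9ⁿ ≥ 489461/11.
9⁴ = 6561 falls short of 489461/11 but 9⁵ = 59049 reaches it, so n = 5.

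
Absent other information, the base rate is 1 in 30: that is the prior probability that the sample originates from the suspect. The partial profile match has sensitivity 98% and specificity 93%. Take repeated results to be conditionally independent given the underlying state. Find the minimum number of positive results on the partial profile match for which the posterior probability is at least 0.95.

3

Prior odds = (1/30)/(29/30) = 1/29.
False-positive rate = 1 − 0.93 = 0.07; likelihood ratio of a positive = 0.98/0.07 = 14.
Target odds: 0.95 ÷ 0.05 = 19.
Need (1/29) × 14ⁿ ≥ 19, i.e. 14ⁿ ≥ 551.
14² = 196 falls short of 551 but 14³ = 2744 reaches it, so n = 3.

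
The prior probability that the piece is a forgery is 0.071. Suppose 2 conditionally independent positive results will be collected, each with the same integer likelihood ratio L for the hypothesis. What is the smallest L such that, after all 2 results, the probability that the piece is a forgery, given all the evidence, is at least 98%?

26

Prior odds = 0.071/0.929 = 71/929.
Target odds = 0.98/0.02 = 49.
Need L² ≥ 49 ÷ (71/929) = 45521/71.
25² = 625 < 45521/71 ≤ 676 = 26², so L = 26.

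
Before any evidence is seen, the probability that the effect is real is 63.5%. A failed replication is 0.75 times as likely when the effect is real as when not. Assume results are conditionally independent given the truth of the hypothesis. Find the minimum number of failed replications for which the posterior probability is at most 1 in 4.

Prior odds = 0.635/0.365 = 127/73.
Likelihood ratio per failed replication = 0.75.
Target posterior odds = 0.25/0.75 = 1/3.
Need (127/73) × 0.75ⁿ ≤ 1/3, i.e. 0.75ⁿ ≤ 73/381.
0.75⁵ = 243/1024 is still above 73/381 but 0.75⁶ = 729/4096 is at or below it, so n = 6.

6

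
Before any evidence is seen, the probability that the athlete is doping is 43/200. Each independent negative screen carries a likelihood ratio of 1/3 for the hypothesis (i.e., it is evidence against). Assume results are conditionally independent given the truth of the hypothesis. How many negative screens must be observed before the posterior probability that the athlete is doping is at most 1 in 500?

Prior odds: 0.215 ÷ 0.785 = 43/157.
Likelihood ratio per negative screen = 1/3.
Target odds: 0.002 ÷ 0.998 = 1/499.
Need (43/157) × (1/3)ⁿ ≤ 1/499, i.e. (1/3)ⁿ ≤ 157/21457.
(1/3)⁴ = 1/81 is still above 157/21457 but (1/3)⁵ = 1/243 is at or below it, so n = 5.

5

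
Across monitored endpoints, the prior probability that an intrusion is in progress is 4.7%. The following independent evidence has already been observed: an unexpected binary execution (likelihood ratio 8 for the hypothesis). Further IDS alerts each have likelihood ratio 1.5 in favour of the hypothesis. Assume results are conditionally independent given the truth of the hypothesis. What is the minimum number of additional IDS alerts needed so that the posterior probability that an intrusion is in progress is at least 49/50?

Prior odds = 0.047/0.953 = 47/953.
Bayes factor of the evidence already in hand = 8.
Odds after that evidence = (47/953) × 8 = 376/953.
Target odds = 0.98/0.02 = 49.
Need 1.5ⁿ ≥ 49 ÷ (376/953) = 46697/376.
1.5¹¹ = 177147/2048 falls short of 46697/376 but 1.5¹² = 531441/4096 reaches it, so n = 12.

12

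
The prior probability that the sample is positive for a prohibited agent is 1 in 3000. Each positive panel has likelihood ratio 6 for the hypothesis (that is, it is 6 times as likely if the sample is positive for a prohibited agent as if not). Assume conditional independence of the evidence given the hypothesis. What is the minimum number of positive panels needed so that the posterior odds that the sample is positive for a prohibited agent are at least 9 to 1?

Prior odds: (1/3000) ÷ (2999/3000) = 1/2999.
Likelihood ratio per positive panel = 6.
Target odds = 9.
Require 6ⁿ ≥ 9 ÷ (1/2999) = 26991.
6⁵ = 7776 falls short of 26991 but 6⁶ = 46656 reaches it, so n = 6.

6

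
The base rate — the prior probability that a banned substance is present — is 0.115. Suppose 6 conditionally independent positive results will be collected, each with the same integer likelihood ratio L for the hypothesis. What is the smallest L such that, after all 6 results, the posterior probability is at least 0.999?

5

Prior odds = 0.115/0.885 = 23/177.
Target odds = 0.999/0.001 = 999.
Need L⁶ ≥ 999 ÷ (23/177) = 176823/23.
4⁶ = 4096 < 176823/23 ≤ 15625 = 5⁶, so L = 5.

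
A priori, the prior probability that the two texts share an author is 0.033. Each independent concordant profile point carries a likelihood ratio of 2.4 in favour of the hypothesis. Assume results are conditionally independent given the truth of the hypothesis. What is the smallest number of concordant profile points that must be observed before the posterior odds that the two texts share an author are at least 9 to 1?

7

Prior odds = 0.033/0.967 = 33/967.
Likelihood ratio per concordant profile point = 2.4.
Target odds = 9.
Require 2.4ⁿ ≥ 9 ÷ (33/967) = 2901/11.
2.4⁶ = 2985984/15625 falls short of 2901/11 but 2.4⁷ = 35831808/78125 reaches it, so n = 7.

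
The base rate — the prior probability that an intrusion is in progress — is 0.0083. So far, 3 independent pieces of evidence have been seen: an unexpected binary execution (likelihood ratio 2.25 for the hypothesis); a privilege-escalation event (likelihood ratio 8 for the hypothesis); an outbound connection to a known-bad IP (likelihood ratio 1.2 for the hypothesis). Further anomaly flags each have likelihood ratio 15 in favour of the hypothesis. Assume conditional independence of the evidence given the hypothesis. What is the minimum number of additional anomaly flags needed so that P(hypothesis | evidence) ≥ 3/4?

2

Prior odds = 0.0083/0.9917 = 83/9917.
Combined Bayes factor of the evidence already in hand = 2.25 × 8 × 1.2 = 21.6.
Odds after that evidence = (83/9917) × 21.6 = 8964/49585.
Target odds = 0.75/0.25 = 3.
Need 15ⁿ ≥ 3 ÷ (8964/49585) = 49585/2988.
15¹ = 15 falls short of 49585/2988 but 15² = 225 reaches it, so n = 2.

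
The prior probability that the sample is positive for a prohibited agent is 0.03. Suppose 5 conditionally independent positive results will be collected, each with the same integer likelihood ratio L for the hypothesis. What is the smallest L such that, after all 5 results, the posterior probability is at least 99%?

Prior odds = 0.03/0.97 = 3/97.
Target odds = 0.99/0.01 = 99.
Need L⁵ ≥ 99 ÷ (3/97) = 3201.
5⁵ = 3125 < 3201 ≤ 7776 = 6⁵, so L = 6.

6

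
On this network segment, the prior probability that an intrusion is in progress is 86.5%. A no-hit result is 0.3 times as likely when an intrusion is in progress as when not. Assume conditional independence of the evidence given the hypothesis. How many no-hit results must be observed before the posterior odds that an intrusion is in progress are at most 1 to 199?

6

Prior odds: 0.865 ÷ 0.135 = 173/27.
Likelihood ratio per no-hit result = 0.3.
Target odds = 1/199.
Require 0.3ⁿ ≤ 1/199 ÷ (173/27) = 27/34427.
0.3⁵ = 243/100000 is still above 27/34427 but 0.3⁶ = 729/1000000 is at or below it, so n = 6.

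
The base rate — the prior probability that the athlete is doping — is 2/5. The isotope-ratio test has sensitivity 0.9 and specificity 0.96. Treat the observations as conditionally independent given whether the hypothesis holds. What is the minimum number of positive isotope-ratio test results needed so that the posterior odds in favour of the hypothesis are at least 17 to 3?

Prior odds: 0.4 ÷ 0.6 = 2/3.
False-positive rate = 1 − 0.96 = 0.04; likelihood ratio of a positive = 0.9/0.04 = 22.5.
Target odds = 17/3.
Need (2/3) × 22.5ⁿ ≥ 17/3, i.e. 22.5ⁿ ≥ 8.5.
22.5¹ = 22.5, which meets the required 8.5; so n = 1.

1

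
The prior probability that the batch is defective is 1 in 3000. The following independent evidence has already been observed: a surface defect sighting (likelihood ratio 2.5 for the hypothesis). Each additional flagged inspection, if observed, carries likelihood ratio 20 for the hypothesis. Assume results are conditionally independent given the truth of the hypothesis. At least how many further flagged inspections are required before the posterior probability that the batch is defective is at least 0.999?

Prior odds = (1/3000)/(2999/3000) = 1/2999.
Bayes factor of the evidence already in hand = 2.5.
Odds after that evidence = (1/2999) × 2.5 = 5/5998.
Target odds = 0.999/0.001 = 999.
Need 20ⁿ ≥ 999 ÷ (5/5998) = 1198400.4.
20⁴ = 160000 falls short of 1198400.4 but 20⁵ = 3200000 reaches it, so n = 5.

5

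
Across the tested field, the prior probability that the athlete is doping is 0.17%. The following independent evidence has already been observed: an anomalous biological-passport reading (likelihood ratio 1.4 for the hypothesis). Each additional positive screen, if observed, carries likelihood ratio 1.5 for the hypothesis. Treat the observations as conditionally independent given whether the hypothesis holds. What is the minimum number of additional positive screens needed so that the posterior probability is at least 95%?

23

Prior odds = 0.0017/0.9983 = 17/9983.
Bayes factor of the evidence already in hand = 1.4.
Odds after that evidence = (17/9983) × 1.4 = 119/49915.
Target odds = 0.95/0.05 = 19.
Need 1.5ⁿ ≥ 19 ÷ (119/49915) = 948385/119.
1.5²² ≈7481.83 falls short of 948385/119 but 1.5²³ ≈11222.7 reaches it, so n = 23.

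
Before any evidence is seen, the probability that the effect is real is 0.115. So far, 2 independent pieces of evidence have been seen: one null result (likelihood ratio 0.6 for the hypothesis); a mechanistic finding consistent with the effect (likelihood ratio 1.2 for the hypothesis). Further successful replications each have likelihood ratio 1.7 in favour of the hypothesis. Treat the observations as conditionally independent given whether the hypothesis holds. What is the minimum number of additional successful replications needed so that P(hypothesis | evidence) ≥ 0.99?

Prior odds = 0.115/0.885 = 23/177.
Combined Bayes factor of the evidence already in hand = 0.6 × 1.2 = 0.72.
Odds after that evidence = (23/177) × 0.72 = 138/1475.
Target odds = 0.99/0.01 = 99.
Need 1.7ⁿ ≥ 99 ÷ (138/1475) = 48675/46.
1.7¹³ ≈990.458 falls short of 48675/46 but 1.7¹⁴ ≈1683.78 reaches it, so n = 14.

14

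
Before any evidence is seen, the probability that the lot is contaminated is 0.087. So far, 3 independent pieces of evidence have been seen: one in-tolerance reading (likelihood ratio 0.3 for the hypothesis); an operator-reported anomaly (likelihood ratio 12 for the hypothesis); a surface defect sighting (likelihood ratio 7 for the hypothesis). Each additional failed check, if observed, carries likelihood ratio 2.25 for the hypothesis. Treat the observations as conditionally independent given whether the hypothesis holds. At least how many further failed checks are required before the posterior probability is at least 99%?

Prior odds = 0.087/0.913 = 87/913.
Combined Bayes factor of the evidence already in hand = 0.3 × 12 × 7 = 25.2.
Odds after that evidence = (87/913) × 25.2 = 10962/4565.
Target odds = 0.99/0.01 = 99.
Need 2.25ⁿ ≥ 99 ÷ (10962/4565) = 50215/1218.
2.25⁴ = 25.62890625 falls short of 50215/1218 but 2.25⁵ = 59049/1024 reaches it, so n = 5.

5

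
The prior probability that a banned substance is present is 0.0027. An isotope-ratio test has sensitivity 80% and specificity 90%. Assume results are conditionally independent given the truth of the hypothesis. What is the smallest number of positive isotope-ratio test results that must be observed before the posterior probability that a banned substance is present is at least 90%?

Prior odds: 0.0027 ÷ 0.9973 = 27/9973.
False-positive rate = 1 − 0.9 = 0.1; likelihood ratio of a positive = 0.8/0.1 = 8.
Target posterior odds = 0.9/0.1 = 9.
Require 8ⁿ ≥ 9 ÷ (27/9973) = 9973/3.
8³ = 512 falls short of 9973/3 but 8⁴ = 4096 reaches it, so n = 4.

4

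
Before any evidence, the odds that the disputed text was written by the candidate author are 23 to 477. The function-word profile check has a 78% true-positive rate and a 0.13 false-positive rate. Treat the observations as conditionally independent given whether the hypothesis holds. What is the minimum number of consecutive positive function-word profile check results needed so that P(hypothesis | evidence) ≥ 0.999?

6

Prior odds = 23/477.
Likelihood ratio of a positive result = 0.78/0.13 = 6.
Target odds: 0.999 ÷ 0.001 = 999.
Need (23/477) × 6ⁿ ≥ 999, i.e. 6ⁿ ≥ 476523/23.
6⁵ = 7776 falls short of 476523/23 but 6⁶ = 46656 reaches it, so n = 6.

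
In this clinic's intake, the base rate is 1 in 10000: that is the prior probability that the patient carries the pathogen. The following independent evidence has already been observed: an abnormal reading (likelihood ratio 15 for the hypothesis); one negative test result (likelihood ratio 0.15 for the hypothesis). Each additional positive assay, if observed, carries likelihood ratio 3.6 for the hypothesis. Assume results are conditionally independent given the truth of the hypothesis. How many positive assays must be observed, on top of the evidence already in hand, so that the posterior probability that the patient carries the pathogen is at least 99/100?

Prior odds = 0.0001/0.9999 = 1/9999.
Combined Bayes factor of the evidence already in hand = 15 × 0.15 = 2.25.
Odds after that evidence = (1/9999) × 2.25 = 1/4444.
Target odds = 0.99/0.01 = 99.
Need 3.6ⁿ ≥ 99 ÷ (1/4444) = 439956.
3.6¹⁰ ≈365616 falls short of 439956 but 3.6¹¹ ≈1.31622e+06 reaches it, so n = 11.

11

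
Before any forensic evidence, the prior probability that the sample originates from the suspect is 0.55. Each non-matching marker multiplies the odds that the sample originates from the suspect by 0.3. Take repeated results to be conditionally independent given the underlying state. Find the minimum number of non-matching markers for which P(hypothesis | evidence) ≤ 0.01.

Prior odds = 0.55/0.45 = 11/9.
Likelihood ratio per non-matching marker = 0.3.
Target posterior odds = 0.01/0.99 = 1/99.
Need (11/9) × 0.3ⁿ ≤ 1/99, i.e. 0.3ⁿ ≤ 1/121.
0.3³ = 0.027 is still above 1/121 but 0.3⁴ = 0.0081 is at or below it, so n = 4.

4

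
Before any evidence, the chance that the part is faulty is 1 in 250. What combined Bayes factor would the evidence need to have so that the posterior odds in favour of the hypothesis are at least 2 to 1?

498

Prior odds = 0.004/0.996 = 1/249.
Target odds = 2.
Required Bayes factor = 2 ÷ (1/249) = 498.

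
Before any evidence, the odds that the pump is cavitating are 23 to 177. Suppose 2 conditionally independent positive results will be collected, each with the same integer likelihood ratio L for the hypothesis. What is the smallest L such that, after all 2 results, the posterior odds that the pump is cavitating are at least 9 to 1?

9

Prior odds = 23/177.
Target odds = 9.
Need L² ≥ 9 ÷ (23/177) = 1593/23.
8² = 64 < 1593/23 ≤ 81 = 9², so L = 9.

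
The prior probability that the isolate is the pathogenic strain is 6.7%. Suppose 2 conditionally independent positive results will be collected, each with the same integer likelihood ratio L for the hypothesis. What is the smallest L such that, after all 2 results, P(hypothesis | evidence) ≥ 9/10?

12

Prior odds = 0.067/0.933 = 67/933.
Target odds = 0.9/0.1 = 9.
Need L² ≥ 9 ÷ (67/933) = 8397/67.
11² = 121 < 8397/67 ≤ 144 = 12², so L = 12.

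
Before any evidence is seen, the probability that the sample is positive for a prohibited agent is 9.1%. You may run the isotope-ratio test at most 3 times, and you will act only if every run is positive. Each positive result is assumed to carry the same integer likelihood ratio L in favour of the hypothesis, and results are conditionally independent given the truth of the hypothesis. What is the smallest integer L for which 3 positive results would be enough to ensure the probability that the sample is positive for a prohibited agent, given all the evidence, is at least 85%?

4

Prior odds = 0.091/0.909 = 91/909.
Target odds = 0.85/0.15 = 17/3.
Need L³ ≥ 17/3 ÷ (91/909) = 5151/91.
3³ = 27 < 5151/91 ≤ 64 = 4³, so L = 4.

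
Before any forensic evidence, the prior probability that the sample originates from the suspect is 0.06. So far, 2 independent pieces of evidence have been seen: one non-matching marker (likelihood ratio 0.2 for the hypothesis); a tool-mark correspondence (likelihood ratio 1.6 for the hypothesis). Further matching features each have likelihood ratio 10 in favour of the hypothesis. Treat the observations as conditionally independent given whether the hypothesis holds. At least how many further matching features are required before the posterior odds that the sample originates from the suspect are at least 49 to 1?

Prior odds = 0.06/0.94 = 3/47.
Combined Bayes factor of the evidence already in hand = 0.2 × 1.6 = 0.32.
Odds after that evidence = (3/47) × 0.32 = 24/1175.
Target odds = 49.
Need 10ⁿ ≥ 49 ÷ (24/1175) = 57575/24.
10³ = 1000 falls short of 57575/24 but 10⁴ = 10000 reaches it, so n = 4.

4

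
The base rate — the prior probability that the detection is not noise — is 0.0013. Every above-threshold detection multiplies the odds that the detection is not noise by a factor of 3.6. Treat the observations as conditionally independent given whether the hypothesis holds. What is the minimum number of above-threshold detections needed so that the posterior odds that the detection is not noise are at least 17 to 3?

7

Prior odds = 0.0013/0.9987 = 13/9987.
Likelihood ratio per above-threshold detection = 3.6.
Target odds = 17/3.
Need (13/9987) × 3.6ⁿ ≥ 17/3, i.e. 3.6ⁿ ≥ 56593/13.
3.6⁶ = 34012224/15625 falls short of 56593/13 but 3.6⁷ = 612220032/78125 reaches it, so n = 7.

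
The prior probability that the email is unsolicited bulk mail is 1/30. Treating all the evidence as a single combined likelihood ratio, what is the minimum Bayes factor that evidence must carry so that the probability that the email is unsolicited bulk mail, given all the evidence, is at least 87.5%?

Prior odds = (1/30)/(29/30) = 1/29.
Target odds = 0.875/0.125 = 7.
Required Bayes factor = 7 ÷ (1/29) = 203.

203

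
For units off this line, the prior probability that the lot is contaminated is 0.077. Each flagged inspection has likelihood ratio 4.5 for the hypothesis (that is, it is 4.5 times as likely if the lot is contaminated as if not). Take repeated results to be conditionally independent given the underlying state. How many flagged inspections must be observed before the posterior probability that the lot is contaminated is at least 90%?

4

Prior odds: 0.077 ÷ 0.923 = 77/923.
Likelihood ratio per flagged inspection = 4.5.
Target posterior odds = 0.9/0.1 = 9.
Need (77/923) × 4.5ⁿ ≥ 9, i.e. 4.5ⁿ ≥ 8307/77.
4.5³ = 91.125 falls short of 8307/77 but 4.5⁴ = 410.0625 reaches it, so n = 4.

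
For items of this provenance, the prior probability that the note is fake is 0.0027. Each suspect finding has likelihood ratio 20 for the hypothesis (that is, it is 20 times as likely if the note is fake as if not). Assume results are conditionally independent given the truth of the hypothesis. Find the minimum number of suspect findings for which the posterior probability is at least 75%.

Prior odds: 0.0027 ÷ 0.9973 = 27/9973.
Likelihood ratio per suspect finding = 20.
Target odds: 0.75 ÷ 0.25 = 3.
Require 20ⁿ ≥ 3 ÷ (27/9973) = 9973/9.
20² = 400 falls short of 9973/9 but 20³ = 8000 reaches it, so n = 3.

3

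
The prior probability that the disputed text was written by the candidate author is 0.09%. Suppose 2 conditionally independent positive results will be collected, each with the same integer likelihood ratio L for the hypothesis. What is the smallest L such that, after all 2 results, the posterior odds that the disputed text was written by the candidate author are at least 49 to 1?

Prior odds = 0.0009/0.9991 = 9/9991.
Target odds = 49.
Need L² ≥ 49 ÷ (9/9991) = 489559/9.
233² = 54289 < 489559/9 ≤ 54756 = 234², so L = 234.

234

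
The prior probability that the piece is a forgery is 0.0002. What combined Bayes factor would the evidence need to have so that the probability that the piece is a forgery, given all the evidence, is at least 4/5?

19996

Prior odds = 0.0002/0.9998 = 1/4999.
Target odds = 0.8/0.2 = 4.
Required Bayes factor = 4 ÷ (1/4999) = 19996.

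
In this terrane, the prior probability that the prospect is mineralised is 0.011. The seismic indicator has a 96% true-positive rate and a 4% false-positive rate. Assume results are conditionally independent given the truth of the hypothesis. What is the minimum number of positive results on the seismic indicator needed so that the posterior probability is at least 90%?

Prior odds = 0.011/0.989 = 11/989.
Likelihood ratio of a positive result = 0.96/0.04 = 24.
Target odds: 0.9 ÷ 0.1 = 9.
Need (11/989) × 24ⁿ ≥ 9, i.e. 24ⁿ ≥ 8901/11.
24² = 576 falls short of 8901/11 but 24³ = 13824 reaches it, so n = 3.

3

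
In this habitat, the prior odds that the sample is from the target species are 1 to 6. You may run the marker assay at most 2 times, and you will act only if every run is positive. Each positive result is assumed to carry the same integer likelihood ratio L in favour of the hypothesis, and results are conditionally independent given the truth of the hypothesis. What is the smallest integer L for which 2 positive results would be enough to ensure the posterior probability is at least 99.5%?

35

Prior odds = 1/6.
Target odds = 0.995/0.005 = 199.
Need L² ≥ 199 ÷ (1/6) = 1194.
34² = 1156 < 1194 ≤ 1225 = 35², so L = 35.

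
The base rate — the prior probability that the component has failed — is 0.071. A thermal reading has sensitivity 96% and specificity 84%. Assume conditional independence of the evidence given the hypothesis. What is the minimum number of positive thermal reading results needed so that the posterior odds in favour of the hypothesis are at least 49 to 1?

4

Prior odds: 0.071 ÷ 0.929 = 71/929.
False-positive rate = 1 − 0.84 = 0.16; likelihood ratio of a positive = 0.96/0.16 = 6.
Target odds = 49.
Need (71/929) × 6ⁿ ≥ 49, i.e. 6ⁿ ≥ 45521/71.
6³ = 216 falls short of 45521/71 but 6⁴ = 1296 reaches it, so n = 4.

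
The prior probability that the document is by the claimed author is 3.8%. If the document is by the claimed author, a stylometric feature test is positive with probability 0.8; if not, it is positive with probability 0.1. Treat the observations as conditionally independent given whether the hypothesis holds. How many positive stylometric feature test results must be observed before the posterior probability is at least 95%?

Prior odds = 0.038/0.962 = 19/481.
Likelihood ratio of a positive = 0.8/0.1 = 8.
Target posterior odds = 0.95/0.05 = 19.
Require 8ⁿ ≥ 19 ÷ (19/481) = 481.
8² = 64 falls short of 481 but 8³ = 512 reaches it, so n = 3.

3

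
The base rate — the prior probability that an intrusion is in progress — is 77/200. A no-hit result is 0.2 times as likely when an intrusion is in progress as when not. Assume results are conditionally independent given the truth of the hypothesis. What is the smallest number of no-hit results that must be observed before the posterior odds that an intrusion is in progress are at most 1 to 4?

Prior odds: 0.385 ÷ 0.615 = 77/123.
Likelihood ratio per no-hit result = 0.2.
Target odds = 0.25.
Need (77/123) × 0.2ⁿ ≤ 0.25, i.e. 0.2ⁿ ≤ 123/308.
0.2¹ = 0.2, which is already at or below the required 123/308; so n = 1.

1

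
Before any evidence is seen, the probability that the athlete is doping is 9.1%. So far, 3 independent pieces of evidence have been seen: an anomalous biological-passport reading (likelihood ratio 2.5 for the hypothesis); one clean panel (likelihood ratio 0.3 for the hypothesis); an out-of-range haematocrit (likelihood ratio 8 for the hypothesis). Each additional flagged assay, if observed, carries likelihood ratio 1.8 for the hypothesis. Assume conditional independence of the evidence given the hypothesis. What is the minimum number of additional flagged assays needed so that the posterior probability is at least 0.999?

13

Prior odds = 0.091/0.909 = 91/909.
Combined Bayes factor of the evidence already in hand = 2.5 × 0.3 × 8 = 6.
Odds after that evidence = (91/909) × 6 = 182/303.
Target odds = 0.999/0.001 = 999.
Need 1.8ⁿ ≥ 999 ÷ (182/303) = 302697/182.
1.8¹² ≈1156.83 falls short of 302697/182 but 1.8¹³ ≈2082.3 reaches it, so n = 13.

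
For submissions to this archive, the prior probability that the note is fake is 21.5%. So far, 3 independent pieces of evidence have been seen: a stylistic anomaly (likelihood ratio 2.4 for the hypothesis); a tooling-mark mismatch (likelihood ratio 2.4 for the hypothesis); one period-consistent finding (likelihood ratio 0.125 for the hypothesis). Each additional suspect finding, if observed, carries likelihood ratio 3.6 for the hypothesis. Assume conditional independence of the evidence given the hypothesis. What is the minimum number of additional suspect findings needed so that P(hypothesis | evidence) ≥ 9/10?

3

Prior odds = 0.215/0.785 = 43/157.
Combined Bayes factor of the evidence already in hand = 2.4 × 2.4 × 0.125 = 0.72.
Odds after that evidence = (43/157) × 0.72 = 774/3925.
Target odds = 0.9/0.1 = 9.
Need 3.6ⁿ ≥ 9 ÷ (774/3925) = 3925/86.
3.6² = 12.96 falls short of 3925/86 but 3.6³ = 46.656 reaches it, so n = 3.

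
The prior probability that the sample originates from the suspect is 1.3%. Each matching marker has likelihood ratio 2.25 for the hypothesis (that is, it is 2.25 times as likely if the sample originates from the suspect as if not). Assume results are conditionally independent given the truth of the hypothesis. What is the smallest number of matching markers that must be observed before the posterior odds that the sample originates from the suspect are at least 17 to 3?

8

Prior odds = 0.013/0.987 = 13/987.
Likelihood ratio per matching marker = 2.25.
Target odds = 17/3.
Require 2.25ⁿ ≥ 17/3 ÷ (13/987) = 5593/13.
2.25⁷ = 4782969/16384 falls short of 5593/13 but 2.25⁸ = 43046721/65536 reaches it, so n = 8.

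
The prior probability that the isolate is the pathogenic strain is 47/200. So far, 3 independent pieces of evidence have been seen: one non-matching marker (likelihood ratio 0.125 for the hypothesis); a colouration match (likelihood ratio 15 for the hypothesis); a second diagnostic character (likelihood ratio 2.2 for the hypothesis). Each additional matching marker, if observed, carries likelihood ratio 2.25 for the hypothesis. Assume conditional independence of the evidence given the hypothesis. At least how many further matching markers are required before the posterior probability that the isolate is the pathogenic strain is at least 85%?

2

Prior odds = 0.235/0.765 = 47/153.
Combined Bayes factor of the evidence already in hand = 0.125 × 15 × 2.2 = 4.125.
Odds after that evidence = (47/153) × 4.125 = 517/408.
Target odds = 0.85/0.15 = 17/3.
Need 2.25ⁿ ≥ 17/3 ÷ (517/408) = 2312/517.
2.25¹ = 2.25 falls short of 2312/517 but 2.25² = 5.0625 reaches it, so n = 2.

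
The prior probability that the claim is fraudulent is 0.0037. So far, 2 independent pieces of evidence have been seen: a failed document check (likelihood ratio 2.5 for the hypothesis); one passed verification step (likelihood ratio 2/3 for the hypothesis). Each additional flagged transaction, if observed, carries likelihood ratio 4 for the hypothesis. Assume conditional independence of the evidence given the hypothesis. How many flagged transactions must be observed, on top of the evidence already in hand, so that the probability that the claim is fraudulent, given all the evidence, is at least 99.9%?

9

Prior odds = 0.0037/0.9963 = 37/9963.
Combined Bayes factor of the evidence already in hand = 2.5 × (2/3) = 5/3.
Odds after that evidence = (37/9963) × 5/3 = 185/29889.
Target odds = 0.999/0.001 = 999.
Need 4ⁿ ≥ 999 ÷ (185/29889) = 161400.6.
4⁸ = 65536 falls short of 161400.6 but 4⁹ = 262144 reaches it, so n = 9.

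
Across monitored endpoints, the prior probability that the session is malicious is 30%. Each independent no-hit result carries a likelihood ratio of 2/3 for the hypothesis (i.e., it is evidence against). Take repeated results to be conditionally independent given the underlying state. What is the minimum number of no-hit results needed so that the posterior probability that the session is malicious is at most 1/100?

Prior odds: 0.3 ÷ 0.7 = 3/7.
Likelihood ratio per no-hit result = 2/3.
Target posterior odds = 0.01/0.99 = 1/99.
Need (3/7) × (2/3)ⁿ ≤ 1/99, i.e. (2/3)ⁿ ≤ 7/297.
(2/3)⁹ = 512/19683 is still above 7/297 but (2/3)¹⁰ = 1024/59049 is at or below it, so n = 10.

10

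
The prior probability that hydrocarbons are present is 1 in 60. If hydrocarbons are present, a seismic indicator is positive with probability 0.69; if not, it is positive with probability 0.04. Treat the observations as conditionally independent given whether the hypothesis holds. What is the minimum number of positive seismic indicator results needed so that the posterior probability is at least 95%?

3

Prior odds = (1/60)/(59/60) = 1/59.
Likelihood ratio of a positive = 0.69/0.04 = 17.25.
Target posterior odds = 0.95/0.05 = 19.
Need (1/59) × 17.25ⁿ ≥ 19, i.e. 17.25ⁿ ≥ 1121.
17.25² = 297.5625 falls short of 1121 but 17.25³ = 5132.953125 reaches it, so n = 3.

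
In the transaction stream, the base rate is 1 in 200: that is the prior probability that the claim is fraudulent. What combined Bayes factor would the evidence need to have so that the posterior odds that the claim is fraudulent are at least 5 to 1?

995

Prior odds = 0.005/0.995 = 1/199.
Target odds = 5.
Required Bayes factor = 5 ÷ (1/199) = 995.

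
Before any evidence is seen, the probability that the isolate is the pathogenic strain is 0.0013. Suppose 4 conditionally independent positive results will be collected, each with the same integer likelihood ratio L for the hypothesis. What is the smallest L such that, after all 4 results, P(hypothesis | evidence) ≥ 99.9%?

30

Prior odds = 0.0013/0.9987 = 13/9987.
Target odds = 0.999/0.001 = 999.
Need L⁴ ≥ 999 ÷ (13/9987) = 9977013/13.
29⁴ = 707281 < 9977013/13 ≤ 810000 = 30⁴, so L = 30.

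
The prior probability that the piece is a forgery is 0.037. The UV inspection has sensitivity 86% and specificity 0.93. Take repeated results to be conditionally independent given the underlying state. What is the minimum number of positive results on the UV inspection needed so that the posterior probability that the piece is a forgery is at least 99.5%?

4

Prior odds: 0.037 ÷ 0.963 = 37/963.
False-positive rate = 1 − 0.93 = 0.07; likelihood ratio of a positive = 0.86/0.07 = 86/7.
Target posterior odds = 0.995/0.005 = 199.
Need (37/963) × (86/7)ⁿ ≥ 199, i.e. (86/7)ⁿ ≥ 191637/37.
(86/7)³ = 636056/343 falls short of 191637/37 but (86/7)⁴ = 54700816/2401 reaches it, so n = 4.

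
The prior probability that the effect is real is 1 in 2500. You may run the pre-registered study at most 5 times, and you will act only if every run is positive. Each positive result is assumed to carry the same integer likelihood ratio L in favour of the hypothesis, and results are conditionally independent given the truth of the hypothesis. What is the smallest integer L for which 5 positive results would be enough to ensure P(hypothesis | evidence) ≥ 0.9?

Prior odds = 0.0004/0.9996 = 1/2499.
Target odds = 0.9/0.1 = 9.
Need L⁵ ≥ 9 ÷ (1/2499) = 22491.
7⁵ = 16807 < 22491 ≤ 32768 = 8⁵, so L = 8.

8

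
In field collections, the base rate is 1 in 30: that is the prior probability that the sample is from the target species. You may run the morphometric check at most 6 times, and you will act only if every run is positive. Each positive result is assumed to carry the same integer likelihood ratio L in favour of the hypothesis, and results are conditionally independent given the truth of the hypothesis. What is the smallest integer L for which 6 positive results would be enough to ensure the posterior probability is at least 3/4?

Prior odds = (1/30)/(29/30) = 1/29.
Target odds = 0.75/0.25 = 3.
Need L⁶ ≥ 3 ÷ (1/29) = 87.
2⁶ = 64 < 87 ≤ 729 = 3⁶, so L = 3.

3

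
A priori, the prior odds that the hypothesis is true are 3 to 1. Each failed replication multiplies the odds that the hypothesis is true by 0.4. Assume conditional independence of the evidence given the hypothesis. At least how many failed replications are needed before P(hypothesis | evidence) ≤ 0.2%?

Prior odds = 3.
Likelihood ratio per failed replication = 0.4.
Target odds: 0.002 ÷ 0.998 = 1/499.
Need 3 × 0.4ⁿ ≤ 1/499, i.e. 0.4ⁿ ≤ 1/1497.
0.4⁷ = 128/78125 is still above 1/1497 but 0.4⁸ = 256/390625 is at or below it, so n = 8.

8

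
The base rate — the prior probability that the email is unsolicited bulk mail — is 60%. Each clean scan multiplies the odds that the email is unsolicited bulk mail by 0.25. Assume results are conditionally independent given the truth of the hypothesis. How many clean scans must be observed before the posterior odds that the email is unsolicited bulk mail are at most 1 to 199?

Prior odds = 0.6/0.4 = 1.5.
Likelihood ratio per clean scan = 0.25.
Target odds = 1/199.
Need 1.5 × 0.25ⁿ ≤ 1/199, i.e. 0.25ⁿ ≤ 2/597.
0.25⁴ = 0.00390625 is still above 2/597 but 0.25⁵ = 1/1024 is at or below it, so n = 5.

5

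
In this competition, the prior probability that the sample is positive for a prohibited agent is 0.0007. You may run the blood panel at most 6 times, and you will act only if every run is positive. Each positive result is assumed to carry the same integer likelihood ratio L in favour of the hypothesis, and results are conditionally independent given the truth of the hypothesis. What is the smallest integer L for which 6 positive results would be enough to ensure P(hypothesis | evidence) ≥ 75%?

Prior odds = 0.0007/0.9993 = 7/9993.
Target odds = 0.75/0.25 = 3.
Need L⁶ ≥ 3 ÷ (7/9993) = 29979/7.
4⁶ = 4096 < 29979/7 ≤ 15625 = 5⁶, so L = 5.

5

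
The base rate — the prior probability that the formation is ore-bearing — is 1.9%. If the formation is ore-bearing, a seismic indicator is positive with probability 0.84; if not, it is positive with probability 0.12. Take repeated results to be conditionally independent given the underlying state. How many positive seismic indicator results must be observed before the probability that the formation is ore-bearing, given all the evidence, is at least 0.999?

Prior odds: 0.019 ÷ 0.981 = 19/981.
Likelihood ratio of a positive = 0.84/0.12 = 7.
Target odds: 0.999 ÷ 0.001 = 999.
Need (19/981) × 7ⁿ ≥ 999, i.e. 7ⁿ ≥ 980019/19.
7⁵ = 16807 falls short of 980019/19 but 7⁶ = 117649 reaches it, so n = 6.

6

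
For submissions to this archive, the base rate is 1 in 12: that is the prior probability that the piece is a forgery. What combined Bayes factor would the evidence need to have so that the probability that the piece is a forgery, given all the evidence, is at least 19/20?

209

Prior odds = (1/12)/(11/12) = 1/11.
Target odds = 0.95/0.05 = 19.
Required Bayes factor = 19 ÷ (1/11) = 209.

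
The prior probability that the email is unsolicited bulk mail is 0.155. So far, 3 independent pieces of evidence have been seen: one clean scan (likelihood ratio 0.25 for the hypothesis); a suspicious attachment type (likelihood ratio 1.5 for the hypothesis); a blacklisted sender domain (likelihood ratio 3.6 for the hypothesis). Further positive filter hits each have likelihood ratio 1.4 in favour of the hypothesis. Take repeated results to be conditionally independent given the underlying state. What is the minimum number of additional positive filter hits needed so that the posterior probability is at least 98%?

16

Prior odds = 0.155/0.845 = 31/169.
Combined Bayes factor of the evidence already in hand = 0.25 × 1.5 × 3.6 = 1.35.
Odds after that evidence = (31/169) × 1.35 = 837/3380.
Target odds = 0.98/0.02 = 49.
Need 1.4ⁿ ≥ 49 ÷ (837/3380) = 165620/837.
1.4¹⁵ ≈155.568 falls short of 165620/837 but 1.4¹⁶ ≈217.795 reaches it, so n = 16.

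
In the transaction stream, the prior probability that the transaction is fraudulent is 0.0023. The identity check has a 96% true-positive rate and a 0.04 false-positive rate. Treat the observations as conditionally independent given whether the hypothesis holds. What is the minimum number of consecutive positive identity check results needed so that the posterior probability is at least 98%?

Prior odds = 0.0023/0.9977 = 23/9977.
Likelihood ratio of a positive result = 0.96/0.04 = 24.
Target posterior odds = 0.98/0.02 = 49.
Need (23/9977) × 24ⁿ ≥ 49, i.e. 24ⁿ ≥ 488873/23.
24³ = 13824 falls short of 488873/23 but 24⁴ = 331776 reaches it, so n = 4.

4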